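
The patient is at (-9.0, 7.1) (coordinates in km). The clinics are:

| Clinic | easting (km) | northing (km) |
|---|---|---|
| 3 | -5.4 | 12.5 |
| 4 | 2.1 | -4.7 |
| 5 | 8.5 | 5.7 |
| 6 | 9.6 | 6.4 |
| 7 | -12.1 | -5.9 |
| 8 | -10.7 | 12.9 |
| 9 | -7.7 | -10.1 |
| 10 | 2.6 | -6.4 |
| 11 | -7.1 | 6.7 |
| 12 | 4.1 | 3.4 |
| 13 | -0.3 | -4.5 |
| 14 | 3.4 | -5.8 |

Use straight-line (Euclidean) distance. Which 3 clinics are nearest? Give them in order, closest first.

Distances from (-9.0, 7.1):
3: 6.5 km
4: 16.2 km
5: 17.6 km
6: 18.6 km
7: 13.4 km
8: 6.0 km
9: 17.2 km
10: 17.8 km
11: 1.9 km
12: 13.6 km
13: 14.5 km
14: 17.9 km
Sorted: 11 (1.9 km) < 8 (6.0 km) < 3 (6.5 km) < 7 (13.4 km) < 12 (13.6 km) < …

11, 8, 3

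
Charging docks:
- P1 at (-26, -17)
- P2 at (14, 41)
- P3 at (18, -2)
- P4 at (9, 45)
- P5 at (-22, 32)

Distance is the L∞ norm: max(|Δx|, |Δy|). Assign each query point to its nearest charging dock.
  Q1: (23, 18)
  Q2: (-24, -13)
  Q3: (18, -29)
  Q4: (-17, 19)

Q1→P3; Q2→P1; Q3→P3; Q4→P5

Q1 at (23, 18):
  P1: 49
  P2: 23
  P3: 20
  P4: 27
  P5: 45
  → nearest: P3 (20)
Q2 at (-24, -13):
  P1: 4
  P2: 54
  P3: 42
  P4: 58
  P5: 45
  → nearest: P1 (4)
Q3 at (18, -29):
  P1: 44
  P2: 70
  P3: 27
  P4: 74
  P5: 61
  → nearest: P3 (27)
Q4 at (-17, 19):
  P1: 36
  P2: 31
  P3: 35
  P4: 26
  P5: 13
  → nearest: P5 (13)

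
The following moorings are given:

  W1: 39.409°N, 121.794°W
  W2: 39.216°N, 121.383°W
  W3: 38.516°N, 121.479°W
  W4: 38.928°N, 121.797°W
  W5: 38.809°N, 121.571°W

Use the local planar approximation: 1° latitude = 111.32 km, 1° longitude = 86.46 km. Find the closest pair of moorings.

W4 and W5

Pairwise distances:
W1–W2: 41.525 km
W1–W3: 103.072 km
W1–W4: 53.546 km
W1–W5: 69.519 km
W2–W3: 78.365 km
W2–W4: 48.053 km
W2–W5: 48.135 km
W3–W4: 53.474 km
W3–W5: 33.573 km
W4–W5: 23.607 km
Closest pair: W4–W5 at 23.607 km.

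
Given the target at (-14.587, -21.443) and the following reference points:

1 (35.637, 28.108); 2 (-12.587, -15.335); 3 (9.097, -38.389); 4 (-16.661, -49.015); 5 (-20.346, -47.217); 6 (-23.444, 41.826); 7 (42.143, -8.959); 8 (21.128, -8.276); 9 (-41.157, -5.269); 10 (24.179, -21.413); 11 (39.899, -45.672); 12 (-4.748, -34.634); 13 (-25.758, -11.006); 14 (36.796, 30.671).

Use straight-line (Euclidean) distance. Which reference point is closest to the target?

Distances from (-14.587, -21.443):
1: 70.553
2: 6.427
3: 29.122
4: 27.650
5: 26.410
6: 63.886
7: 58.087
8: 38.065
9: 31.106
10: 38.766
11: 59.630
12: 16.456
13: 15.288
14: 73.185
Minimum: 2 at 6.427.

2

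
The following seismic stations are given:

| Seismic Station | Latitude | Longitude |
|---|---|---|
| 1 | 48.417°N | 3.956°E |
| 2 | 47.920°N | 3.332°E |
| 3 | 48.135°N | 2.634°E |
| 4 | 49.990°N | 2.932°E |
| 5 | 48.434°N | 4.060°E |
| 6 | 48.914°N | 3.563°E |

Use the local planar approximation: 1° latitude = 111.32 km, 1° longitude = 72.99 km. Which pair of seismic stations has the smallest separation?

Pairwise distances:
1–2: 71.662 km
1–3: 101.471 km
1–4: 190.391 km
1–5: 7.823 km
1–6: 62.320 km
2–3: 56.289 km
2–4: 232.275 km
2–5: 78.086 km
2–6: 111.929 km
3–4: 207.641 km
3–5: 109.276 km
3–6: 110.082 km
4–5: 191.786 km
4–6: 128.330 km
5–6: 64.584 km
Closest pair: 1–5 at 7.823 km.

1 and 5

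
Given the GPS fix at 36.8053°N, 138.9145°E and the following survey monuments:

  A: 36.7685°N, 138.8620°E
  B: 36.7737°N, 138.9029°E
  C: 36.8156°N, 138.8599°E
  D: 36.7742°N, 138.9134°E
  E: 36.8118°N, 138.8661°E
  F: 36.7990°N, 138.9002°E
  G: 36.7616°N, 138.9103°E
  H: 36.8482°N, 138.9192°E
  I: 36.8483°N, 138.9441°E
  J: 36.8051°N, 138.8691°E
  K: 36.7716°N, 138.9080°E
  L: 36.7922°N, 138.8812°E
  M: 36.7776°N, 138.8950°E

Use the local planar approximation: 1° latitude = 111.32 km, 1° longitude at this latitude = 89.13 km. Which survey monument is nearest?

Distances from 36.8053°N, 138.9145°E:
A: √((-0.0368·111.32)² + (-0.0525·89.13)²) = √(16.781935 + 21.896082) = 6.2192 km
B: √((-0.0316·111.32)² + (-0.0116·89.13)²) = √(12.374298 + 1.068966) = 3.6665 km
C: √((0.0103·111.32)² + (-0.0546·89.13)²) = √(1.314682 + 23.682803) = 4.9997 km
D: √((-0.0311·111.32)² + (-0.0011·89.13)²) = √(11.985804 + 0.009612) = 3.4634 km
E: √((0.0065·111.32)² + (-0.0484·89.13)²) = √(0.523568 + 18.609664) = 4.3742 km
F: √((-0.0063·111.32)² + (-0.0143·89.13)²) = √(0.491844 + 1.624501) = 1.4548 km
G: √((-0.0437·111.32)² + (-0.0042·89.13)²) = √(23.665150 + 0.140135) = 4.8791 km
H: √((0.0429·111.32)² + (0.0047·89.13)²) = √(22.806623 + 0.175486) = 4.7940 km
I: √((0.0430·111.32)² + (0.0296·89.13)²) = √(22.913071 + 6.960353) = 5.4657 km
J: √((-0.0002·111.32)² + (-0.0454·89.13)²) = √(0.000496 + 16.374178) = 4.0466 km
K: √((-0.0337·111.32)² + (-0.0065·89.13)²) = √(14.073632 + 0.335641) = 3.7960 km
L: √((-0.0131·111.32)² + (-0.0333·89.13)²) = √(2.126616 + 8.809196) = 3.3069 km
M: √((-0.0277·111.32)² + (-0.0195·89.13)²) = √(9.508367 + 3.020766) = 3.5397 km
Minimum: F at 1.4548 km.

F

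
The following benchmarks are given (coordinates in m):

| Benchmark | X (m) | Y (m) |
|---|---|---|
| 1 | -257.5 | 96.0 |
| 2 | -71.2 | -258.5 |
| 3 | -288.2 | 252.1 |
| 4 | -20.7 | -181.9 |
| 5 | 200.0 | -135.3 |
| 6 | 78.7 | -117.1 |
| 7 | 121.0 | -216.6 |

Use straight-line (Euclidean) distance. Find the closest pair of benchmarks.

Pairwise distances:
2–4: 91.7 m
6–7: 108.1 m
5–7: 113.4 m
4–6: 118.7 m
5–6: 122.7 m
4–7: 145.9 m
1–3: 159.1 m
2–7: 196.7 m
2–6: 206.1 m
4–5: 225.6 m
2–5: 297.9 m
1–4: 365.1 m
1–6: 398.0 m
1–2: 400.5 m
1–7: 490.9 m
3–4: 509.8 m
1–5: 512.6 m
3–6: 520.5 m
2–3: 554.8 m
3–7: 622.2 m
3–5: 623.2 m
Closest pair: 2–4 at 91.7 m.

2 and 4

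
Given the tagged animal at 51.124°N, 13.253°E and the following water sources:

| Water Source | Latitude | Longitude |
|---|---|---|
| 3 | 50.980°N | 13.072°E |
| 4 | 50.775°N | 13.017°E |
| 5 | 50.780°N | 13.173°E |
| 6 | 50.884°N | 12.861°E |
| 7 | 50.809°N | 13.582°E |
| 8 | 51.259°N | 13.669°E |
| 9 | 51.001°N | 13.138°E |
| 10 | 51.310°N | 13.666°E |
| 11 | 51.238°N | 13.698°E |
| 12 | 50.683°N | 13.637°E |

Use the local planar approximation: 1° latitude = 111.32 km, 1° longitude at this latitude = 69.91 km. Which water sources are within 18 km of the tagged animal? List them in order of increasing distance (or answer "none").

Distances from 51.124°N, 13.253°E:
3: 20.423 km
4: 42.209 km
5: 38.700 km
6: 38.273 km
7: 41.936 km
8: 32.736 km
9: 15.878 km
10: 35.530 km
11: 33.599 km
12: 55.953 km
Threshold 18 km: 9 (15.878 km) is within range.

9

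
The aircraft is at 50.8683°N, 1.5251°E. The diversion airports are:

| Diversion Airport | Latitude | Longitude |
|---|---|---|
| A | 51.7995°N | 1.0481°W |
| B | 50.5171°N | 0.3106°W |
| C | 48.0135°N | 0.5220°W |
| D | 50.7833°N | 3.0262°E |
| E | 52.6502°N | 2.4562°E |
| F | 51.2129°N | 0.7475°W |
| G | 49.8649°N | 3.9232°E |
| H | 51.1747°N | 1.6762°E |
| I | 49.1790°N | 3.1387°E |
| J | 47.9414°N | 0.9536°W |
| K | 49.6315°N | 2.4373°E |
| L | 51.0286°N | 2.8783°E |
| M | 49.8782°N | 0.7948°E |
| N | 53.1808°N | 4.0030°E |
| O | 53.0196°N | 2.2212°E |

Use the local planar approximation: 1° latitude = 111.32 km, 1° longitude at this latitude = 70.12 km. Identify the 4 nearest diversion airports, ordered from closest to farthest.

Distances from 50.8683°N, 1.5251°E:
A: 208.0904 km
B: 134.5255 km
C: 348.7105 km
D: 105.6816 km
E: 208.8295 km
F: 163.9069 km
G: 201.8727 km
H: 35.7161 km
I: 219.4671 km
J: 369.2817 km
K: 151.8133 km
L: 96.5498 km
M: 121.5332 km
N: 310.5770 km
O: 244.4063 km
Sorted: H (35.7161 km) < L (96.5498 km) < D (105.6816 km) < M (121.5332 km) < B (134.5255 km) < K (151.8133 km) < …

H, L, D, M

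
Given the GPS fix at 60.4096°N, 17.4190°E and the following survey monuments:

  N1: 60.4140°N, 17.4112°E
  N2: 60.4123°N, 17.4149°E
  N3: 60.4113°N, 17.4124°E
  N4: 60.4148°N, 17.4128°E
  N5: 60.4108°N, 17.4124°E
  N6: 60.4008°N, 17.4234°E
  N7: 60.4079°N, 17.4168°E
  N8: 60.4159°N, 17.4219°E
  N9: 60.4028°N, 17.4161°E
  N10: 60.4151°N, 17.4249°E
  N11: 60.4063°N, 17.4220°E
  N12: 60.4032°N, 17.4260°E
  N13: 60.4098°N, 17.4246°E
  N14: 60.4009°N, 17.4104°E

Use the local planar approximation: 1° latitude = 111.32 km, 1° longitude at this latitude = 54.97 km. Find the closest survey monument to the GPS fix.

N7

Distances from 60.4096°N, 17.4190°E:
N1: √((0.0044·111.32)² + (-0.0078·54.97)²) = √(0.239912 + 0.183840) = 0.6510 km
N2: √((0.0027·111.32)² + (-0.0041·54.97)²) = √(0.090339 + 0.050795) = 0.3757 km
N3: √((0.0017·111.32)² + (-0.0066·54.97)²) = √(0.035813 + 0.131625) = 0.4092 km
N4: √((0.0052·111.32)² + (-0.0062·54.97)²) = √(0.335084 + 0.116154) = 0.6717 km
N5: √((0.0012·111.32)² + (-0.0066·54.97)²) = √(0.017845 + 0.131625) = 0.3866 km
N6: √((-0.0088·111.32)² + (0.0044·54.97)²) = √(0.959648 + 0.058500) = 1.0090 km
N7: √((-0.0017·111.32)² + (-0.0022·54.97)²) = √(0.035813 + 0.014625) = 0.2246 km
N8: √((0.0063·111.32)² + (0.0029·54.97)²) = √(0.491844 + 0.025413) = 0.7192 km
N9: √((-0.0068·111.32)² + (-0.0029·54.97)²) = √(0.573013 + 0.025413) = 0.7736 km
N10: √((0.0055·111.32)² + (0.0059·54.97)²) = √(0.374862 + 0.105185) = 0.6929 km
N11: √((-0.0033·111.32)² + (0.0030·54.97)²) = √(0.134950 + 0.027195) = 0.4027 km
N12: √((-0.0064·111.32)² + (0.0070·54.97)²) = √(0.507582 + 0.148063) = 0.8097 km
N13: √((0.0002·111.32)² + (0.0056·54.97)²) = √(0.000496 + 0.094761) = 0.3086 km
N14: √((-0.0087·111.32)² + (-0.0086·54.97)²) = √(0.937961 + 0.223485) = 1.0777 km
Minimum: N7 at 0.2246 km.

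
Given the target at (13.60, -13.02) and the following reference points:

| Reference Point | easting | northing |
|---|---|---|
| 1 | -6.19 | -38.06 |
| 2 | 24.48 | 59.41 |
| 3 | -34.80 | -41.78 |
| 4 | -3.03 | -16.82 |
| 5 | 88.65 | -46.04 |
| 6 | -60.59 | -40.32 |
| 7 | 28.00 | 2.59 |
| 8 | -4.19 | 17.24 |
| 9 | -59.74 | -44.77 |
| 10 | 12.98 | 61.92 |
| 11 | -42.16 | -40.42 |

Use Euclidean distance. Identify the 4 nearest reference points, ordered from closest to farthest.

Distances from (13.60, -13.02):
1: 31.92
2: 73.24
3: 56.30
4: 17.06
5: 81.99
6: 79.05
7: 21.24
8: 35.10
9: 79.92
10: 74.94
11: 62.13
Sorted: 4 (17.06) < 7 (21.24) < 1 (31.92) < 8 (35.10) < 3 (56.30) < 11 (62.13) < …

4, 7, 1, 8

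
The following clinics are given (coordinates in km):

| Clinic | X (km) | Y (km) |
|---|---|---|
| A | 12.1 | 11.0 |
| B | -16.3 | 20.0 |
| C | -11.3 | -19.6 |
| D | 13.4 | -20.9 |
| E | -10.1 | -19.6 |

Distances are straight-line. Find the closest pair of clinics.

Pairwise distances:
A–B: √((-28.4)² + (9.0)²) = √(806.560 + 81.000) = 29.8 km
A–C: √((-23.4)² + (-30.6)²) = √(547.560 + 936.360) = 38.5 km
A–D: √((1.3)² + (-31.9)²) = √(1.690 + 1017.610) = 31.9 km
A–E: √((-22.2)² + (-30.6)²) = √(492.840 + 936.360) = 37.8 km
B–C: √((5.0)² + (-39.6)²) = √(25.000 + 1568.160) = 39.9 km
B–D: √((29.7)² + (-40.9)²) = √(882.090 + 1672.810) = 50.5 km
B–E: √((6.2)² + (-39.6)²) = √(38.440 + 1568.160) = 40.1 km
C–D: √((24.7)² + (-1.3)²) = √(610.090 + 1.690) = 24.7 km
C–E: √((1.2)² + (0.0)²) = √(1.440 + 0.000) = 1.2 km
D–E: √((-23.5)² + (1.3)²) = √(552.250 + 1.690) = 23.5 km
Closest pair: C–E at 1.2 km.

C and E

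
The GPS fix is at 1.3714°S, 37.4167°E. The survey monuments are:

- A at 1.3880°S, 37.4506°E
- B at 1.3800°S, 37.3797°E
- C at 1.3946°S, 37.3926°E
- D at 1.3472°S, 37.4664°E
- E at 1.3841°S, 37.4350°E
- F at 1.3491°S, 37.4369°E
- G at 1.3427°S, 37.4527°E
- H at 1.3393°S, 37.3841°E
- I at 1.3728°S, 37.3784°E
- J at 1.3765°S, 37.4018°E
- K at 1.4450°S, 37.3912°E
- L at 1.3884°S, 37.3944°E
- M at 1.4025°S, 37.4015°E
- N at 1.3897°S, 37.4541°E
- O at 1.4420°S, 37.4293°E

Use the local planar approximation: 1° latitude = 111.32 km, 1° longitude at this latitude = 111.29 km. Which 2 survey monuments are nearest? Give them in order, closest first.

Distances from 1.3714°S, 37.4167°E:
A: √((-0.0166·111.32)² + (0.0339·111.29)²) = √(3.414779 + 14.233499) = 4.2010 km
B: √((-0.0086·111.32)² + (-0.0370·111.29)²) = √(0.916523 + 16.955700) = 4.2276 km
C: √((-0.0232·111.32)² + (-0.0241·111.29)²) = √(6.669947 + 7.193601) = 3.7234 km
D: √((0.0242·111.32)² + (0.0497·111.29)²) = √(7.257334 + 30.593211) = 6.1523 km
E: √((-0.0127·111.32)² + (0.0183·111.29)²) = √(1.998729 + 4.147768) = 2.4792 km
F: √((0.0223·111.32)² + (0.0202·111.29)²) = √(6.162488 + 5.053765) = 3.3491 km
G: √((0.0287·111.32)² + (0.0360·111.29)²) = √(10.207284 + 16.051561) = 5.1243 km
H: √((0.0321·111.32)² + (-0.0326·111.29)²) = √(12.768987 + 13.162776) = 5.0923 km
I: √((-0.0014·111.32)² + (-0.0383·111.29)²) = √(0.024289 + 18.168113) = 4.2653 km
J: √((-0.0051·111.32)² + (-0.0149·111.29)²) = √(0.322320 + 2.749697) = 1.7527 km
K: √((-0.0736·111.32)² + (-0.0255·111.29)²) = √(67.127740 + 8.053648) = 8.6707 km
L: √((-0.0170·111.32)² + (-0.0223·111.29)²) = √(3.581329 + 6.159167) = 3.1210 km
M: √((-0.0311·111.32)² + (-0.0152·111.29)²) = √(11.985804 + 2.861538) = 3.8532 km
N: √((-0.0183·111.32)² + (0.0374·111.29)²) = √(4.150005 + 17.324292) = 4.6340 km
O: √((-0.0706·111.32)² + (0.0126·111.29)²) = √(61.766899 + 1.966316) = 7.9833 km
Sorted: J (1.7527 km) < E (2.4792 km) < L (3.1210 km) < F (3.3491 km) < …

J, E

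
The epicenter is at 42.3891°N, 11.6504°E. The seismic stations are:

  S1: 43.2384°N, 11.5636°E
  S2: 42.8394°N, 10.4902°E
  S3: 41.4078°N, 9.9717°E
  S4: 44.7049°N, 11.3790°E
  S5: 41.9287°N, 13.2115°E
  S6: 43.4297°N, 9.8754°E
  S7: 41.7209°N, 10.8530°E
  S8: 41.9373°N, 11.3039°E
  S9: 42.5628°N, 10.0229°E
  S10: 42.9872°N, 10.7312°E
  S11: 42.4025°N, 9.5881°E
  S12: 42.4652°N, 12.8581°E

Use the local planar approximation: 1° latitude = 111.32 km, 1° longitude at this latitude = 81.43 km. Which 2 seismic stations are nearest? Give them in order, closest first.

Distances from 42.3891°N, 11.6504°E:
S1: 94.8079 km
S2: 106.9500 km
S3: 174.9827 km
S4: 258.7404 km
S5: 137.0632 km
S6: 185.2299 km
S7: 98.7380 km
S8: 57.6683 km
S9: 133.9305 km
S10: 100.1776 km
S11: 167.9397 km
S12: 98.7072 km
Sorted: S8 (57.6683 km) < S1 (94.8079 km) < S12 (98.7072 km) < S7 (98.7380 km) < …

S8, S1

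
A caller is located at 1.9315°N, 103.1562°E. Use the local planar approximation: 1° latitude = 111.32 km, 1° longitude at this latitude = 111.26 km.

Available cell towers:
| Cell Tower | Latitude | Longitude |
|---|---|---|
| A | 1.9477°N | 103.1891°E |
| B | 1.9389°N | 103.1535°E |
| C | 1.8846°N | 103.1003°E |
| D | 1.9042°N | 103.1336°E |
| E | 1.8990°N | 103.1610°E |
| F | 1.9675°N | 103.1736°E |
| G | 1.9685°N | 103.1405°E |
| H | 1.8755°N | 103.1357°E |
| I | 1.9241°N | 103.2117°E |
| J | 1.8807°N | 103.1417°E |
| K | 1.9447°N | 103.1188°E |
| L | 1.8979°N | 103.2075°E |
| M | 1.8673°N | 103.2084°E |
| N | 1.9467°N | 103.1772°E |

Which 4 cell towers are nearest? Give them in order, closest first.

Distances from 1.9315°N, 103.1562°E:
A: 4.0806 km
B: 0.8768 km
C: 8.1203 km
D: 3.9444 km
E: 3.6571 km
F: 4.4506 km
G: 4.4739 km
H: 6.6381 km
I: 6.2296 km
J: 5.8807 km
K: 4.4130 km
L: 6.8240 km
M: 9.2090 km
N: 2.8848 km
Sorted: B (0.8768 km) < N (2.8848 km) < E (3.6571 km) < D (3.9444 km) < A (4.0806 km) < K (4.4130 km) < …

B, N, E, D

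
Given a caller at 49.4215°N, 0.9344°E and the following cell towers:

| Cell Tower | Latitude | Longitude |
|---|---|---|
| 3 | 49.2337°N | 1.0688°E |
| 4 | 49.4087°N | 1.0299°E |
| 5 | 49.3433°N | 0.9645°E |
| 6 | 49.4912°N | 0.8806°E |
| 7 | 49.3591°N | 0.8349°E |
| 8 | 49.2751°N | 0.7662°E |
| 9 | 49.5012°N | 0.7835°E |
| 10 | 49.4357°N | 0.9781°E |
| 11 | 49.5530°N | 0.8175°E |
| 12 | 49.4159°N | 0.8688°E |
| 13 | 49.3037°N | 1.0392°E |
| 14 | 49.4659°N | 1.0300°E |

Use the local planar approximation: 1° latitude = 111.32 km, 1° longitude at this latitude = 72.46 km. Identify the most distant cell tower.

3

Distances from 49.4215°N, 0.9344°E:
3: √((-0.1878·111.32)² + (0.1344·72.46)²) = √(437.056488 + 94.840797) = 23.0629 km
4: √((-0.0128·111.32)² + (0.0955·72.46)²) = √(2.030329 + 47.885431) = 7.0651 km
5: √((-0.0782·111.32)² + (0.0301·72.46)²) = √(75.780925 + 4.756962) = 8.9743 km
6: √((0.0697·111.32)² + (-0.0538·72.46)²) = √(60.202143 + 15.197117) = 8.6833 km
7: √((-0.0624·111.32)² + (-0.0995·72.46)²) = √(48.252028 + 51.980783) = 10.0116 km
8: √((-0.1464·111.32)² + (-0.1682·72.46)²) = √(265.600292 + 148.541786) = 20.3505 km
9: √((0.0797·111.32)² + (-0.1509·72.46)²) = √(78.716004 + 119.557036) = 14.0809 km
10: √((0.0142·111.32)² + (0.0437·72.46)²) = √(2.498752 + 10.026735) = 3.5391 km
11: √((0.1315·111.32)² + (-0.1169·72.46)²) = √(214.288024 + 71.750624) = 16.9127 km
12: √((-0.0056·111.32)² + (-0.0656·72.46)²) = √(0.388618 + 22.594583) = 4.7941 km
13: √((-0.1178·111.32)² + (0.1048·72.46)²) = √(171.963777 + 57.665920) = 15.1535 km
14: √((0.0444·111.32)² + (0.0956·72.46)²) = √(24.429374 + 47.985767) = 8.5097 km
Maximum: 3 at 23.0629 km.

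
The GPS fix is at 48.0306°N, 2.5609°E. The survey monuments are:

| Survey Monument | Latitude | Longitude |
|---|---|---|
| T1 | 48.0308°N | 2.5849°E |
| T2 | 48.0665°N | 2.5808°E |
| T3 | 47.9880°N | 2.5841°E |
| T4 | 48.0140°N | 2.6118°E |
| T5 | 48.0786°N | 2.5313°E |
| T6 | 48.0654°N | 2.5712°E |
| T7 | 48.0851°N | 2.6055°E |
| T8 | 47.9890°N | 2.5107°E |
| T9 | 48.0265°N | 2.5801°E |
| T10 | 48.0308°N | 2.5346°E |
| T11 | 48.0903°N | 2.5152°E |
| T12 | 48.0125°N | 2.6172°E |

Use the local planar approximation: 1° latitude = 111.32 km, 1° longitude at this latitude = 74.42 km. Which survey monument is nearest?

Distances from 48.0306°N, 2.5609°E:
T1: √((0.0002·111.32)² + (0.0240·74.42)²) = √(0.000496 + 3.190082) = 1.7862 km
T2: √((0.0359·111.32)² + (0.0199·74.42)²) = √(15.971117 + 2.193237) = 4.2620 km
T3: √((-0.0426·111.32)² + (0.0232·74.42)²) = √(22.488764 + 2.980954) = 5.0468 km
T4: √((-0.0166·111.32)² + (0.0509·74.42)²) = √(3.414779 + 14.348777) = 4.2147 km
T5: √((0.0480·111.32)² + (-0.0296·74.42)²) = √(28.551496 + 4.852469) = 5.7796 km
T6: √((0.0348·111.32)² + (0.0103·74.42)²) = √(15.007380 + 0.587562) = 3.9490 km
T7: √((0.0545·111.32)² + (0.0446·74.42)²) = √(36.807761 + 11.016637) = 6.9155 km
T8: √((-0.0416·111.32)² + (-0.0502·74.42)²) = √(21.445346 + 13.956829) = 5.9500 km
T9: √((-0.0041·111.32)² + (0.0192·74.42)²) = √(0.208312 + 2.041652) = 1.5000 km
T10: √((0.0002·111.32)² + (-0.0263·74.42)²) = √(0.000496 + 3.830812) = 1.9574 km
T11: √((0.0597·111.32)² + (-0.0457·74.42)²) = √(44.166711 + 11.566760) = 7.4655 km
T12: √((-0.0181·111.32)² + (0.0563·74.42)²) = √(4.059790 + 17.554810) = 4.6492 km
Minimum: T9 at 1.5000 km.

T9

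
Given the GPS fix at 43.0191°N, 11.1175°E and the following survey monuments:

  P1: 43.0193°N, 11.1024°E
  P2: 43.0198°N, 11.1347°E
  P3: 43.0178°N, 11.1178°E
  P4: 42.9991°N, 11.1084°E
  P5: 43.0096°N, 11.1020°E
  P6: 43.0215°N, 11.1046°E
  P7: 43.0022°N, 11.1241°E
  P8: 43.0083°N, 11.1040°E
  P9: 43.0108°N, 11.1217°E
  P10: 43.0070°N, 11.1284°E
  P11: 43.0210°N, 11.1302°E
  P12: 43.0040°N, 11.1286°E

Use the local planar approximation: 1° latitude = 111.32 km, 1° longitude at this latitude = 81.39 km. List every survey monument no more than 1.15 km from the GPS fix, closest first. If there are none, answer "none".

P3, P9, P11, P6

Distances from 43.0191°N, 11.1175°E:
P1: 1.2292 km
P2: 1.4021 km
P3: 0.1468 km
P4: 2.3464 km
P5: 1.6462 km
P6: 1.0834 km
P7: 1.9565 km
P8: 1.6287 km
P9: 0.9852 km
P10: 1.6129 km
P11: 1.0551 km
P12: 1.9083 km
Threshold 1.15 km: P3 (0.1468 km), P9 (0.9852 km), P11 (1.0551 km), P6 (1.0834 km) are within range.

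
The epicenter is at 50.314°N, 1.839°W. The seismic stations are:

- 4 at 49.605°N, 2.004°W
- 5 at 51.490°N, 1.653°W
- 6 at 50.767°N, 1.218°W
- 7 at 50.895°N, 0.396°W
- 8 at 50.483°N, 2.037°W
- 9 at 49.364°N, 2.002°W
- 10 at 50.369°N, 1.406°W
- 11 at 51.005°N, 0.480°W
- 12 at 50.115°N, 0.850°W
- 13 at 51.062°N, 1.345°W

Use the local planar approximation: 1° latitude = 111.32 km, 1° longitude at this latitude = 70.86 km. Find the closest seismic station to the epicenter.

8

Distances from 50.314°N, 1.839°W:
4: √((-0.709·111.32)² + (-0.165·70.86)²) = √(6229.29453 + 136.70053) = 79.787 km
5: √((1.176·111.32)² + (0.186·70.86)²) = √(17138.03553 + 173.71135) = 131.574 km
6: √((0.453·111.32)² + (0.621·70.86)²) = √(2542.97915 + 1936.35730) = 66.928 km
7: √((0.581·111.32)² + (1.443·70.86)²) = √(4183.10398 + 10455.26291) = 120.989 km
8: √((0.169·111.32)² + (-0.198·70.86)²) = √(353.93198 + 196.84876) = 23.469 km
9: √((-0.950·111.32)² + (-0.163·70.86)²) = √(11183.90852 + 133.40666) = 106.383 km
10: √((0.055·111.32)² + (0.433·70.86)²) = √(37.48623 + 941.40844) = 31.287 km
11: √((0.691·111.32)² + (1.359·70.86)²) = √(5917.01255 + 9273.44733) = 123.250 km
12: √((-0.199·111.32)² + (0.989·70.86)²) = √(490.74123 + 4911.28209) = 73.498 km
13: √((0.748·111.32)² + (0.494·70.86)²) = √(6933.45324 + 1225.33882) = 90.326 km
Minimum: 8 at 23.469 km.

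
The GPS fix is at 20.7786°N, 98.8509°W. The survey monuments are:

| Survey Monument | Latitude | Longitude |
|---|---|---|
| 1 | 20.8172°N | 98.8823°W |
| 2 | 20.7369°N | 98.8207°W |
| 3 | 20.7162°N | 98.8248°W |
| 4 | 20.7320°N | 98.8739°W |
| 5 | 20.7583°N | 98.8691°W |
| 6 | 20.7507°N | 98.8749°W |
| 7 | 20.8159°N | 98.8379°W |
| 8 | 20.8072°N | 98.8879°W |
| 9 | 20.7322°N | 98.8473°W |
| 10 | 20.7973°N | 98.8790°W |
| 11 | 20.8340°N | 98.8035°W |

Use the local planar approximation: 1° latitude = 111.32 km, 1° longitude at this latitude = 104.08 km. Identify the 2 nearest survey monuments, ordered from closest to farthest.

5, 10

Distances from 20.7786°N, 98.8509°W:
1: 5.3986 km
2: 5.6061 km
3: 7.4586 km
4: 5.7132 km
5: 2.9487 km
6: 3.9857 km
7: 4.3671 km
8: 4.9966 km
9: 5.1788 km
10: 3.5898 km
11: 7.8976 km
Sorted: 5 (2.9487 km) < 10 (3.5898 km) < 6 (3.9857 km) < 7 (4.3671 km) < …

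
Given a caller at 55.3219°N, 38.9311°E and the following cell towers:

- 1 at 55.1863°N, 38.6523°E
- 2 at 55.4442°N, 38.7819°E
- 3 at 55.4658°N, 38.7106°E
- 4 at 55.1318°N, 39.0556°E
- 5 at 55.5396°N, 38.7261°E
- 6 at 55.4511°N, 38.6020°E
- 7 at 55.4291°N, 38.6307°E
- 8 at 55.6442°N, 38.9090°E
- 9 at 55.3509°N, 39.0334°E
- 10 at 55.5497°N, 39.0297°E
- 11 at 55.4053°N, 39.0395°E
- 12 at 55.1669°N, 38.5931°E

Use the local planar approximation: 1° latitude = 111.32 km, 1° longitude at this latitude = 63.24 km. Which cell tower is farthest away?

Distances from 55.3219°N, 38.9311°E:
1: 23.2104 km
2: 16.5644 km
3: 21.2380 km
4: 22.5791 km
5: 27.4841 km
6: 25.2984 km
7: 22.4345 km
8: 35.9056 km
9: 7.2302 km
10: 26.1141 km
11: 11.5407 km
12: 27.4703 km
Maximum: 8 at 35.9056 km.

8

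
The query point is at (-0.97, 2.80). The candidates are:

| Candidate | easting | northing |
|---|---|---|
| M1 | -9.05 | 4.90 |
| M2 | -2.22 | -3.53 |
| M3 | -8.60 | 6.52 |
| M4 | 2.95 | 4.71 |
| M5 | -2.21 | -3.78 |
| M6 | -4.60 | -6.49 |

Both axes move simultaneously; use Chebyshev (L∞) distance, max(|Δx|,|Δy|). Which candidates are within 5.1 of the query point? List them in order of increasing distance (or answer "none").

Distances from (-0.97, 2.80):
M1: max(|-8.08|, |2.10|) = 8.08
M2: max(|-1.25|, |-6.33|) = 6.33
M3: max(|-7.63|, |3.72|) = 7.63
M4: max(|3.92|, |1.91|) = 3.92
M5: max(|-1.24|, |-6.58|) = 6.58
M6: max(|-3.63|, |-9.29|) = 9.29
Threshold 5.1: M4 (3.92) is within range.

M4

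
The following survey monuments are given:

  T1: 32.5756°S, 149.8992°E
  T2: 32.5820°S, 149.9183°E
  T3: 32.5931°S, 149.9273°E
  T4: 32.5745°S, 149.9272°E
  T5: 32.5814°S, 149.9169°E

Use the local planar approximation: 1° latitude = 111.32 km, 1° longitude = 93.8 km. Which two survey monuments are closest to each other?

Pairwise distances:
T2–T5: 0.1473 km
T2–T4: 1.1807 km
T4–T5: 1.2343 km
T2–T3: 1.4965 km
T3–T5: 1.6273 km
T1–T5: 1.7814 km
T1–T2: 1.9280 km
T3–T4: 2.0706 km
T1–T4: 2.6293 km
T1–T3: 3.2776 km
Closest pair: T2–T5 at 0.1473 km.

T2 and T5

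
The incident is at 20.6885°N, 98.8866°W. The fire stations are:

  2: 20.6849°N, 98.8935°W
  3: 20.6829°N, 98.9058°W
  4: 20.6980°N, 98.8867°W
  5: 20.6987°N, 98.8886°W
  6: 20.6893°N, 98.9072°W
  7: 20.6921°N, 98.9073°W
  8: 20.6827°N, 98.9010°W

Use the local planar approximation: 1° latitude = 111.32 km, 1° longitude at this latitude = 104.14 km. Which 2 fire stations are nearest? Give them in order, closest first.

2, 4

Distances from 20.6885°N, 98.8866°W:
2: 0.8228 km
3: 2.0944 km
4: 1.0576 km
5: 1.1544 km
6: 2.1471 km
7: 2.1926 km
8: 1.6327 km
Sorted: 2 (0.8228 km) < 4 (1.0576 km) < 5 (1.1544 km) < 8 (1.6327 km) < …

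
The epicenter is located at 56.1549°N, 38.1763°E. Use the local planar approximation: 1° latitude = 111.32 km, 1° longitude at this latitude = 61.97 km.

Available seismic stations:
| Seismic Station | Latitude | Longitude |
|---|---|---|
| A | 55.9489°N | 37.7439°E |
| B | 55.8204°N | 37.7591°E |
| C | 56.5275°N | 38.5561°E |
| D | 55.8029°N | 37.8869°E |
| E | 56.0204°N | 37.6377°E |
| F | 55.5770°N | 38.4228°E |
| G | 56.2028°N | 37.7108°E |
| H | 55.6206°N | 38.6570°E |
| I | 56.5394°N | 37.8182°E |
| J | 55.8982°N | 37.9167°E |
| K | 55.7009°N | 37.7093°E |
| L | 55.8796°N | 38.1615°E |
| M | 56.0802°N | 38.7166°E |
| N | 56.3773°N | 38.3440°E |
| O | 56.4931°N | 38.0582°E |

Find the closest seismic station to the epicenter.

N

Distances from 56.1549°N, 38.1763°E:
A: 35.2688 km
B: 45.3319 km
C: 47.6903 km
D: 43.0937 km
E: 36.5815 km
F: 66.1206 km
G: 29.3357 km
H: 66.5210 km
I: 48.2133 km
J: 32.7930 km
K: 58.2387 km
L: 30.6601 km
M: 34.4996 km
N: 26.8503 km
O: 38.3532 km
Minimum: N at 26.8503 km.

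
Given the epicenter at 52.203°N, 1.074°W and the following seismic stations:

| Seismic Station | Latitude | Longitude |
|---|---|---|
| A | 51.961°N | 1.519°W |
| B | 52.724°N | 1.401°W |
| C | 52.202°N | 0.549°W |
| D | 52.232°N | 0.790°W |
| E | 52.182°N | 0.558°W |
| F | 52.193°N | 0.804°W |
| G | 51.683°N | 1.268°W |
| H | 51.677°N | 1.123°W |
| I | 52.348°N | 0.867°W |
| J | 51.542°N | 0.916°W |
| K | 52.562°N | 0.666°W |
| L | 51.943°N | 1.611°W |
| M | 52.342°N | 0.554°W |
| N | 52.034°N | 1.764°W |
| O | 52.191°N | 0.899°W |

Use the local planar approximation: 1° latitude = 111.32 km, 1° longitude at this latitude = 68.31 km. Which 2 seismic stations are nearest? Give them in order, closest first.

O, F

Distances from 52.203°N, 1.074°W:
A: √((-0.242·111.32)² + (-0.445·68.31)²) = √(725.73343 + 924.03536) = 40.617 km
B: √((0.521·111.32)² + (-0.327·68.31)²) = √(3363.73553 + 498.95810) = 62.151 km
C: √((-0.001·111.32)² + (0.525·68.31)²) = √(0.01239 + 1286.13684) = 35.863 km
D: √((0.029·111.32)² + (0.284·68.31)²) = √(10.42179 + 376.36155) = 19.667 km
E: √((-0.021·111.32)² + (0.516·68.31)²) = √(5.46493 + 1242.41868) = 35.325 km
F: √((-0.010·111.32)² + (0.270·68.31)²) = √(1.23921 + 340.17007) = 18.477 km
G: √((-0.520·111.32)² + (-0.194·68.31)²) = √(3350.83530 + 175.61921) = 59.384 km
H: √((-0.526·111.32)² + (-0.049·68.31)²) = √(3428.60839 + 11.20368) = 58.650 km
I: √((0.145·111.32)² + (0.207·68.31)²) = √(260.54479 + 199.94441) = 21.459 km
J: √((-0.661·111.32)² + (0.158·68.31)²) = √(5414.38725 + 116.48842) = 74.370 km
K: √((0.359·111.32)² + (0.408·68.31)²) = √(1597.11170 + 776.76366) = 48.722 km
L: √((-0.260·111.32)² + (-0.537·68.31)²) = √(837.70883 + 1345.60361) = 46.726 km
M: √((0.139·111.32)² + (0.520·68.31)²) = √(239.42858 + 1261.75565) = 38.745 km
N: √((-0.169·111.32)² + (-0.690·68.31)²) = √(353.93198 + 2221.60453) = 50.750 km
O: √((-0.012·111.32)² + (0.175·68.31)²) = √(1.78447 + 142.90409) = 12.029 km
Sorted: O (12.029 km) < F (18.477 km) < D (19.667 km) < I (21.459 km) < …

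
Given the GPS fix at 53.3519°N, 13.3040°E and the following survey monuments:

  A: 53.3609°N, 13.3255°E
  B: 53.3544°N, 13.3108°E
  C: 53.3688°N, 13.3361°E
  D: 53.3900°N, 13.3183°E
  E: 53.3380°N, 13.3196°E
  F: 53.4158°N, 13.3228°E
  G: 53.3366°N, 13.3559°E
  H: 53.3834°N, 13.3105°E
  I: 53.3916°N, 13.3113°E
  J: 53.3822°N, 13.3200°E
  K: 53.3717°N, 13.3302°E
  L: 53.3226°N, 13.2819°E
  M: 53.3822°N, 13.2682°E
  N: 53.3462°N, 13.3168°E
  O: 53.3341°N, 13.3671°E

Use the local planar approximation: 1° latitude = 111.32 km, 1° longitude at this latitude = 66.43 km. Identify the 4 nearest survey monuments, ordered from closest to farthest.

B, N, A, E

Distances from 53.3519°N, 13.3040°E:
A: 1.7446 km
B: 0.5306 km
C: 2.8437 km
D: 4.3464 km
E: 1.8623 km
F: 7.2221 km
G: 3.8455 km
H: 3.5331 km
I: 4.4459 km
J: 3.5365 km
K: 2.8085 km
L: 3.5769 km
M: 4.1271 km
N: 1.0610 km
O: 4.6365 km
Sorted: B (0.5306 km) < N (1.0610 km) < A (1.7446 km) < E (1.8623 km) < K (2.8085 km) < C (2.8437 km) < …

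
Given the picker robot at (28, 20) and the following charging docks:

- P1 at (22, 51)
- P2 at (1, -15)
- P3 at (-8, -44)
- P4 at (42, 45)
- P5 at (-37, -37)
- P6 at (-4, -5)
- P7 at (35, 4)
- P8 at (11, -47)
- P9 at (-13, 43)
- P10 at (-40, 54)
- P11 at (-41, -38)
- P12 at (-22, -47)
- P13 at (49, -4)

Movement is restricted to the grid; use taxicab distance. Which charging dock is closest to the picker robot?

Distances from (28, 20):
P1: |-6| + |31| = 6 + 31 = 37
P2: |-27| + |-35| = 27 + 35 = 62
P3: |-36| + |-64| = 36 + 64 = 100
P4: |14| + |25| = 14 + 25 = 39
P5: |-65| + |-57| = 65 + 57 = 122
P6: |-32| + |-25| = 32 + 25 = 57
P7: |7| + |-16| = 7 + 16 = 23
P8: |-17| + |-67| = 17 + 67 = 84
P9: |-41| + |23| = 41 + 23 = 64
P10: |-68| + |34| = 68 + 34 = 102
P11: |-69| + |-58| = 69 + 58 = 127
P12: |-50| + |-67| = 50 + 67 = 117
P13: |21| + |-24| = 21 + 24 = 45
Minimum: P7 at 23.

P7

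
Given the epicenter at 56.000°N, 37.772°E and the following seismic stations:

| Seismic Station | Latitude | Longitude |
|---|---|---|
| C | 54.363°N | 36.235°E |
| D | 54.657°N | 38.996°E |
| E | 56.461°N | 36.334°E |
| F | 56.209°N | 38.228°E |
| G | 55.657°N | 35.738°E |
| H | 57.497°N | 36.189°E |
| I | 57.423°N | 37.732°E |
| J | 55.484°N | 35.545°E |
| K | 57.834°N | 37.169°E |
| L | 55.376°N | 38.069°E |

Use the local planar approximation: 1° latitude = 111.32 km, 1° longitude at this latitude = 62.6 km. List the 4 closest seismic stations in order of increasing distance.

F, L, E, G

Distances from 56.000°N, 37.772°E:
C: 206.072 km
D: 167.994 km
E: 103.619 km
F: 36.826 km
G: 132.930 km
H: 193.884 km
I: 158.428 km
J: 150.780 km
K: 207.621 km
L: 71.909 km
Sorted: F (36.826 km) < L (71.909 km) < E (103.619 km) < G (132.930 km) < J (150.780 km) < I (158.428 km) < …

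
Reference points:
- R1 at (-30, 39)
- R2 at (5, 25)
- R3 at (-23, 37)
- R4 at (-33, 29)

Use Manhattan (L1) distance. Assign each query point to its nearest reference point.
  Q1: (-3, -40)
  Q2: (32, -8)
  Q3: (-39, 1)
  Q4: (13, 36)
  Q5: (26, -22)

Q1→R2; Q2→R2; Q3→R4; Q4→R2; Q5→R2

Q1 at (-3, -40):
  R1: |-27| + |79| = 27 + 79 = 106
  R2: |8| + |65| = 8 + 65 = 73
  R3: |-20| + |77| = 20 + 77 = 97
  R4: |-30| + |69| = 30 + 69 = 99
  → nearest: R2 (73)
Q2 at (32, -8):
  R1: |-62| + |47| = 62 + 47 = 109
  R2: |-27| + |33| = 27 + 33 = 60
  R3: |-55| + |45| = 55 + 45 = 100
  R4: |-65| + |37| = 65 + 37 = 102
  → nearest: R2 (60)
Q3 at (-39, 1):
  R1: |9| + |38| = 9 + 38 = 47
  R2: |44| + |24| = 44 + 24 = 68
  R3: |16| + |36| = 16 + 36 = 52
  R4: |6| + |28| = 6 + 28 = 34
  → nearest: R4 (34)
Q4 at (13, 36):
  R1: |-43| + |3| = 43 + 3 = 46
  R2: |-8| + |-11| = 8 + 11 = 19
  R3: |-36| + |1| = 36 + 1 = 37
  R4: |-46| + |-7| = 46 + 7 = 53
  → nearest: R2 (19)
Q5 at (26, -22):
  R1: |-56| + |61| = 56 + 61 = 117
  R2: |-21| + |47| = 21 + 47 = 68
  R3: |-49| + |59| = 49 + 59 = 108
  R4: |-59| + |51| = 59 + 51 = 110
  → nearest: R2 (68)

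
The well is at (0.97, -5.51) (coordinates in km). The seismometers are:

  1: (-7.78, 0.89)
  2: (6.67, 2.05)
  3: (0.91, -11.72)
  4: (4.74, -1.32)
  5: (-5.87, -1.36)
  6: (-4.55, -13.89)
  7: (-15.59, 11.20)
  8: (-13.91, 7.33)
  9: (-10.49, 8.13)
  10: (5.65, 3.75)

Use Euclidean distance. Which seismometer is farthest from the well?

7

Distances from (0.97, -5.51):
1: √((-8.75)² + (6.40)²) = √(76.5625 + 40.9600) = 10.84 km
2: √((5.70)² + (7.56)²) = √(32.4900 + 57.1536) = 9.47 km
3: √((-0.06)² + (-6.21)²) = √(0.0036 + 38.5641) = 6.21 km
4: √((3.77)² + (4.19)²) = √(14.2129 + 17.5561) = 5.64 km
5: √((-6.84)² + (4.15)²) = √(46.7856 + 17.2225) = 8.00 km
6: √((-5.52)² + (-8.38)²) = √(30.4704 + 70.2244) = 10.03 km
7: √((-16.56)² + (16.71)²) = √(274.2336 + 279.2241) = 23.53 km
8: √((-14.88)² + (12.84)²) = √(221.4144 + 164.8656) = 19.65 km
9: √((-11.46)² + (13.64)²) = √(131.3316 + 186.0496) = 17.82 km
10: √((4.68)² + (9.26)²) = √(21.9024 + 85.7476) = 10.38 km
Maximum: 7 at 23.53 km.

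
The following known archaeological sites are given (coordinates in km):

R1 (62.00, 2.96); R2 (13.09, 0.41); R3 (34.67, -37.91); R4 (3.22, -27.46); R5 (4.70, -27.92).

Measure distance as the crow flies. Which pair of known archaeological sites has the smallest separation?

Pairwise distances:
R4–R5: 1.55 km
R2–R5: 29.55 km
R2–R4: 29.57 km
R3–R5: 31.59 km
R3–R4: 33.14 km
R2–R3: 43.98 km
R1–R2: 48.98 km
R1–R3: 49.17 km
R1–R5: 65.09 km
R1–R4: 66.19 km
Closest pair: R4–R5 at 1.55 km.

R4 and R5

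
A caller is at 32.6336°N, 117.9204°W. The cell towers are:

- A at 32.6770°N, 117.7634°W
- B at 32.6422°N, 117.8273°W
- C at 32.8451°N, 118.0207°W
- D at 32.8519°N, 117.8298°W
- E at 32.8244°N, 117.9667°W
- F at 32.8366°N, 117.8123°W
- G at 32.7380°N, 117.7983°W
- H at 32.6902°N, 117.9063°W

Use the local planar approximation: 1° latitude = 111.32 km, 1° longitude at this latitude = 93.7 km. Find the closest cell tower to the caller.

H

Distances from 32.6336°N, 117.9204°W:
A: √((0.0434·111.32)² + (0.1570·93.7)²) = √(23.341344 + 216.410579) = 15.4839 km
B: √((0.0086·111.32)² + (0.0931·93.7)²) = √(0.916523 + 76.098929) = 8.7758 km
C: √((0.2115·111.32)² + (-0.1003·93.7)²) = √(554.328412 + 88.324472) = 25.3506 km
D: √((0.2183·111.32)² + (0.0906·93.7)²) = √(590.546183 + 72.066856) = 25.7413 km
E: √((0.1908·111.32)² + (-0.0463·93.7)²) = √(451.131483 + 18.820934) = 21.6784 km
F: √((0.2030·111.32)² + (0.1081·93.7)²) = √(510.667796 + 102.596033) = 24.7642 km
G: √((0.1044·111.32)² + (0.1221·93.7)²) = √(135.066421 + 130.891218) = 16.3082 km
H: √((0.0566·111.32)² + (0.0141·93.7)²) = √(39.698972 + 1.745490) = 6.4377 km
Minimum: H at 6.4377 km.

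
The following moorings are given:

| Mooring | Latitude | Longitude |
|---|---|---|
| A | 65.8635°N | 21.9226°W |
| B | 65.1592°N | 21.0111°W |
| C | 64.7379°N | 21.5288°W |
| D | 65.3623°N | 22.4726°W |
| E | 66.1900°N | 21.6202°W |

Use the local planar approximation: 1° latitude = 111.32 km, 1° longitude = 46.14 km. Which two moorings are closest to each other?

A and E

Pairwise distances:
A–B: 88.9704 km
A–C: 126.6123 km
A–D: 61.2937 km
A–E: 38.9321 km
B–C: 52.6317 km
B–D: 71.1229 km
B–E: 118.1401 km
C–D: 82.0227 km
C–E: 161.7028 km
D–E: 100.1825 km
Closest pair: A–E at 38.9321 km.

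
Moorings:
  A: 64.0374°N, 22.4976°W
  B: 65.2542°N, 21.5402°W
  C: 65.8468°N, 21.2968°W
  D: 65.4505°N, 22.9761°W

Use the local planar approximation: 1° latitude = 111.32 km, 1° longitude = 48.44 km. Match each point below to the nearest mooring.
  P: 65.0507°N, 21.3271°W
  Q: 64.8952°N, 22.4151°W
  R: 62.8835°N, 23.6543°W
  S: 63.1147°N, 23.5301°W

P→B; Q→B; R→A; S→A

P at 65.0507°N, 21.3271°W:
  A: √((-1.0133·111.32)² + (-1.1705·48.44)²) = √(12723.965434 + 3214.778869) = 126.2487 km
  B: √((0.2035·111.32)² + (-0.2131·48.44)²) = √(513.186499 + 106.555328) = 24.8946 km
  C: √((0.7961·111.32)² + (0.0303·48.44)²) = √(7853.832652 + 2.154237) = 88.6340 km
  D: √((0.3998·111.32)² + (-1.6490·48.44)²) = √(1980.760537 + 6380.424592) = 91.4395 km
  → nearest: B (24.8946 km)
Q at 64.8952°N, 22.4151°W:
  A: √((-0.8578·111.32)² + (-0.0825·48.44)²) = √(9118.396630 + 15.970414) = 95.5739 km
  B: √((0.3590·111.32)² + (0.8749·48.44)²) = √(1597.111705 + 1796.077623) = 58.2511 km
  C: √((0.9516·111.32)² + (1.1183·48.44)²) = √(11221.612353 + 2934.437870) = 118.9792 km
  D: √((0.5553·111.32)² + (-0.5610·48.44)²) = √(3821.217361 + 738.471929) = 67.5255 km
  → nearest: B (58.2511 km)
R at 62.8835°N, 23.6543°W:
  A: √((1.1539·111.32)² + (1.1567·48.44)²) = √(16499.954326 + 3139.422309) = 140.1406 km
  B: √((2.3707·111.32)² + (2.1141·48.44)²) = √(69646.547847 + 10487.194468) = 283.0790 km
  C: √((2.9633·111.32)² + (2.3575·48.44)²) = √(108817.222696 + 13041.023327) = 349.0820 km
  D: √((2.5670·111.32)² + (0.6782·48.44)²) = √(81657.886031 + 1079.254430) = 287.6406 km
  → nearest: A (140.1406 km)
S at 63.1147°N, 23.5301°W:
  A: √((0.9227·111.32)² + (1.0325·48.44)²) = √(10550.363830 + 2501.430204) = 114.2444 km
  B: √((2.1395·111.32)² + (1.9899·48.44)²) = √(56724.539248 + 9291.177842) = 256.9352 km
  C: √((2.7321·111.32)² + (2.2333·48.44)²) = √(92499.541047 + 11703.140012) = 322.8044 km
  D: √((2.3358·111.32)² + (0.5540·48.44)²) = √(67611.053572 + 720.158015) = 261.4024 km
  → nearest: A (114.2444 km)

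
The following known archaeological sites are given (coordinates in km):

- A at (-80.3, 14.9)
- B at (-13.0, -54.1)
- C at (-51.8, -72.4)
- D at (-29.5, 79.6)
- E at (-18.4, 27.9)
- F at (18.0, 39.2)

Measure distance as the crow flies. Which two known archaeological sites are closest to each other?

E and F

Pairwise distances:
E–F: 38.1 km
B–C: 42.9 km
D–E: 52.9 km
D–F: 62.4 km
A–E: 63.3 km
B–E: 82.2 km
A–D: 82.3 km
A–C: 91.8 km
A–B: 96.4 km
B–F: 98.3 km
A–F: 101.3 km
C–E: 105.7 km
C–F: 131.6 km
B–D: 134.7 km
C–D: 153.6 km
Closest pair: E–F at 38.1 km.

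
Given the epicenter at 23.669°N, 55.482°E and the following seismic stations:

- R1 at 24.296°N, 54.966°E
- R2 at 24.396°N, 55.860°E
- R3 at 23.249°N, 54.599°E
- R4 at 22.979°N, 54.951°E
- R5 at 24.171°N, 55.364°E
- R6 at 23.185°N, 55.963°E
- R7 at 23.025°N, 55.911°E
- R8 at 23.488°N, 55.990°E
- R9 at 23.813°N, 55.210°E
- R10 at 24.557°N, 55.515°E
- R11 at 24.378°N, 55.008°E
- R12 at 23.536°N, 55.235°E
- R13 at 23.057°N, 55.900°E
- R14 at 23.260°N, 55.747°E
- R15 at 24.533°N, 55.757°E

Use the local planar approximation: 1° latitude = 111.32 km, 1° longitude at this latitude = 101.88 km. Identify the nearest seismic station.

Distances from 23.669°N, 55.482°E:
R1: 87.380 km
R2: 89.625 km
R3: 101.384 km
R4: 93.950 km
R5: 57.161 km
R6: 72.831 km
R7: 83.963 km
R8: 55.539 km
R9: 32.014 km
R10: 98.909 km
R11: 92.527 km
R12: 29.197 km
R13: 80.343 km
R14: 52.933 km
R15: 100.178 km
Minimum: R12 at 29.197 km.

R12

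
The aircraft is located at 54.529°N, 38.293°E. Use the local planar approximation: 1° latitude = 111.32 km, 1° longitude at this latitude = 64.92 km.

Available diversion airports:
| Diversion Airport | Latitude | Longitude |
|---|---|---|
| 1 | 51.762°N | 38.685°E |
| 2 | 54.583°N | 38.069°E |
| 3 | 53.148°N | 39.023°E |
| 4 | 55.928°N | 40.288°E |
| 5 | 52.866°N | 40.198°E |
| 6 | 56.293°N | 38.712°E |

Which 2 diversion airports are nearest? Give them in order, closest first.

Distances from 54.529°N, 38.293°E:
1: 309.072 km
2: 15.736 km
3: 160.872 km
4: 202.554 km
5: 222.635 km
6: 198.244 km
Sorted: 2 (15.736 km) < 3 (160.872 km) < 6 (198.244 km) < 4 (202.554 km) < …

2, 3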